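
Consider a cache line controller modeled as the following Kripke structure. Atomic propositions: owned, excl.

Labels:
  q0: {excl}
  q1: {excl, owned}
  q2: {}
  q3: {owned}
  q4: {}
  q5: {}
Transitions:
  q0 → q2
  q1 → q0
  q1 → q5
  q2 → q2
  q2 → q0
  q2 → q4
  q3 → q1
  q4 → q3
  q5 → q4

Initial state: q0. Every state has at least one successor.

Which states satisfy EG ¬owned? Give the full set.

{q0, q2}

States satisfying ¬owned: {q0, q2, q4, q5}.
States satisfying EG ¬owned: {q0, q2}.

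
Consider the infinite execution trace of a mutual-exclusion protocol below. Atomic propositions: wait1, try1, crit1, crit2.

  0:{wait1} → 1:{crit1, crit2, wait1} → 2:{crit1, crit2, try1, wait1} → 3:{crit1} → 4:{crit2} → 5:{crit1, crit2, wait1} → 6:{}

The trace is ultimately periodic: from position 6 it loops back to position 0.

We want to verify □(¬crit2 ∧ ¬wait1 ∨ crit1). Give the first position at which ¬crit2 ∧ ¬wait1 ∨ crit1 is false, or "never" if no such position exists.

At position 0 the labels are {wait1}, so ¬crit2 ∧ ¬wait1 ∨ crit1 is false there. This is the first violation.

0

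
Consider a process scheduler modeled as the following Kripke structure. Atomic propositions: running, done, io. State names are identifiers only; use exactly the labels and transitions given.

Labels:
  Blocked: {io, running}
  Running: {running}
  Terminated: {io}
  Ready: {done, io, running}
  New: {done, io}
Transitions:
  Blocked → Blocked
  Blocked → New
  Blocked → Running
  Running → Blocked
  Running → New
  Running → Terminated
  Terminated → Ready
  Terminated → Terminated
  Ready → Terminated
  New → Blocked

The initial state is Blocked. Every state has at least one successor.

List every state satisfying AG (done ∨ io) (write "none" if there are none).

States satisfying done ∨ io: {Blocked, Terminated, Ready, New}.
States satisfying AG (done ∨ io): {Terminated, Ready}.

{Terminated, Ready}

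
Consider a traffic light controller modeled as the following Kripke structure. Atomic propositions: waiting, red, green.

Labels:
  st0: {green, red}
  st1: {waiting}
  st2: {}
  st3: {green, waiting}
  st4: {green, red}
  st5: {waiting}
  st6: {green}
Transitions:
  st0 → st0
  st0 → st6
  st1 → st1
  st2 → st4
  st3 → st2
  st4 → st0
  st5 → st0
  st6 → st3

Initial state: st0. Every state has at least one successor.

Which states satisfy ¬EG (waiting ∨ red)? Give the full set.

States satisfying waiting ∨ red: {st0, st1, st3, st4, st5}.
States satisfying EG (waiting ∨ red): {st0, st1, st4, st5}.
States satisfying ¬EG (waiting ∨ red): {st2, st3, st6}.

{st2, st3, st6}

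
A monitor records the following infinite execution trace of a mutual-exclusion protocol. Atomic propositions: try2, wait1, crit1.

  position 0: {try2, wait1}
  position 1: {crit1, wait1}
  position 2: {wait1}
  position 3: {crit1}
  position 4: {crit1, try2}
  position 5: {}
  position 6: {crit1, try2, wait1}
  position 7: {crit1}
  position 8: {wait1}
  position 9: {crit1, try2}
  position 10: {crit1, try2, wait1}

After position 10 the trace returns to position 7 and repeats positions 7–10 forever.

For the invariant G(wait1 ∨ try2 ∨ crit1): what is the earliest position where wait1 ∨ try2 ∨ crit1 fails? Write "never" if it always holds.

5

Check wait1 ∨ try2 ∨ crit1 at each position in order: 0 ✓, 1 ✓, 2 ✓, 3 ✓, 4 ✓.
At position 5 the labels are {}, so wait1 ∨ try2 ∨ crit1 is false there. This is the first violation.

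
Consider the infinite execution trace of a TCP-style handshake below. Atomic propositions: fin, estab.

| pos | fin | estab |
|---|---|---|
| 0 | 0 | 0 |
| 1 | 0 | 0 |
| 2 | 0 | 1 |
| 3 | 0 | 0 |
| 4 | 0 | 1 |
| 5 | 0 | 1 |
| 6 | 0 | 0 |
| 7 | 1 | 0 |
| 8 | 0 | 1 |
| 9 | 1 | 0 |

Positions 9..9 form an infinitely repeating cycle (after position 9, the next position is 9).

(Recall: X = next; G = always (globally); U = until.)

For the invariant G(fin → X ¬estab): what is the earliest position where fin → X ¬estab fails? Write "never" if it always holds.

Check fin → X ¬estab at each position in order: 0 ✓, 1 ✓, 2 ✓, 3 ✓, 4 ✓, 5 ✓, 6 ✓.
At position 7 the labels are {fin} and the next position 8 has {estab}, so fin → X ¬estab is false there. This is the first violation.

7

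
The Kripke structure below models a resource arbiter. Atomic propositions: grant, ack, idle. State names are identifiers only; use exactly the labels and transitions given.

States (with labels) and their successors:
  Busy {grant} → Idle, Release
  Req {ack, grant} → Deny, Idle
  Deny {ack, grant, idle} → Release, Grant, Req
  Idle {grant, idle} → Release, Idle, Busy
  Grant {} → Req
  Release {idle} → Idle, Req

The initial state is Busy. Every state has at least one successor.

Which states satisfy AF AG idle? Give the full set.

States satisfying AG idle: ∅.
States satisfying AF AG idle: ∅.

none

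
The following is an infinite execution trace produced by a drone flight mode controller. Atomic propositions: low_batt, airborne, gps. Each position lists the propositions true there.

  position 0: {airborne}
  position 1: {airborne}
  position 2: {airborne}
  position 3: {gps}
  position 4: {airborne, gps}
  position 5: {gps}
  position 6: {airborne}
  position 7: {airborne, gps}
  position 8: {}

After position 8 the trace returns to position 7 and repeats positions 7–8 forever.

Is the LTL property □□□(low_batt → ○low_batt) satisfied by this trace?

□□(low_batt → ○low_batt) holds at every position 0..8, and those are all positions ever visited, so □□□(low_batt → ○low_batt) holds.

Holds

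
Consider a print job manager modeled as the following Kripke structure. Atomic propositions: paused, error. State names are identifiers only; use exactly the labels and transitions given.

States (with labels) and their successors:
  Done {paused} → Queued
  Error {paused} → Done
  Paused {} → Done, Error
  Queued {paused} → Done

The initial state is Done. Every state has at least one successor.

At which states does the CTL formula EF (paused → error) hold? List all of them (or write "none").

States satisfying paused → error: {Paused}.
States satisfying EF (paused → error): {Paused}.

{Paused}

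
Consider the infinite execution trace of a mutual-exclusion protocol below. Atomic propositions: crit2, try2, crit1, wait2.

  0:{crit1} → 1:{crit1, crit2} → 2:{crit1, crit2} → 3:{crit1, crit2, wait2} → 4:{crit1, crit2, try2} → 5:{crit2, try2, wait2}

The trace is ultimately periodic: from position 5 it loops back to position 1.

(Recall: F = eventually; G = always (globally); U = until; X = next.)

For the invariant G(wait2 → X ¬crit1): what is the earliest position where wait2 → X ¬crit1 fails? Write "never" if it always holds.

3

Check wait2 → X ¬crit1 at each position in order: 0 ✓, 1 ✓, 2 ✓.
At position 3 the labels are {crit1, crit2, wait2} and the next position 4 has {crit1, crit2, try2}, so wait2 → X ¬crit1 is false there. This is the first violation.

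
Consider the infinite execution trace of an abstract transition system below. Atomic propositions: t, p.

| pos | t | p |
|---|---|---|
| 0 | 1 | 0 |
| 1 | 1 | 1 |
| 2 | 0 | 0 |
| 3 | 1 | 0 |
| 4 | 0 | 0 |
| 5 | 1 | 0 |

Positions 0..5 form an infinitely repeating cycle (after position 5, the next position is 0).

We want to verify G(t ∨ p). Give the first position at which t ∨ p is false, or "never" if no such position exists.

Check t ∨ p at each position in order: 0 ✓, 1 ✓.
At position 2 the labels are {}, so t ∨ p is false there. This is the first violation.

2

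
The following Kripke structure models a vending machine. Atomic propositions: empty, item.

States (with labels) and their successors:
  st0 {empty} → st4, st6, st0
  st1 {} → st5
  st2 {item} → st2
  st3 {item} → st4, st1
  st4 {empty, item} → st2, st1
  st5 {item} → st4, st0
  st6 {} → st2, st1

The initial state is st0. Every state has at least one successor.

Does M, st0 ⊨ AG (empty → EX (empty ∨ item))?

States satisfying empty → EX (empty ∨ item): {st0, st1, st2, st3, st4, st5, st6}.
States satisfying AG (empty → EX (empty ∨ item)): {st0, st1, st2, st3, st4, st5, st6}.
Every state reachable from st0 satisfies empty → EX (empty ∨ item).
st0 ∈ Sat(AG (empty → EX (empty ∨ item))).

Satisfied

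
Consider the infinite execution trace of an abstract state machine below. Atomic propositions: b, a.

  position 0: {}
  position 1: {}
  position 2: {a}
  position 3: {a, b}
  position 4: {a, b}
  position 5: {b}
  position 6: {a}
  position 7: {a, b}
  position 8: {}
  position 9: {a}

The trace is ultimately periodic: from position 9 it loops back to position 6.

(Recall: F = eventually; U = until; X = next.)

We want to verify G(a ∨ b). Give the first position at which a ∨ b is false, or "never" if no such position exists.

0

At position 0 the labels are {}, so a ∨ b is false there. This is the first violation.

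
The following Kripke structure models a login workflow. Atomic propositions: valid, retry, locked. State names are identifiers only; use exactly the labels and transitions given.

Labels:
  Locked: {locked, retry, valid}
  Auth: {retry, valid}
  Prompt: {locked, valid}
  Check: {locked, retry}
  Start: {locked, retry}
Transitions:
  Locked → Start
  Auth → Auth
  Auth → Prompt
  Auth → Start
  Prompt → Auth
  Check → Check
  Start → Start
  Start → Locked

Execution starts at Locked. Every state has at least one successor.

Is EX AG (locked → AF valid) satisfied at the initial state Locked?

No

States satisfying AG (locked → AF valid): ∅.
States satisfying EX AG (locked → AF valid): ∅.
No suitable path/successor from Locked witnesses the formula.
Locked ∉ Sat(EX AG (locked → AF valid)).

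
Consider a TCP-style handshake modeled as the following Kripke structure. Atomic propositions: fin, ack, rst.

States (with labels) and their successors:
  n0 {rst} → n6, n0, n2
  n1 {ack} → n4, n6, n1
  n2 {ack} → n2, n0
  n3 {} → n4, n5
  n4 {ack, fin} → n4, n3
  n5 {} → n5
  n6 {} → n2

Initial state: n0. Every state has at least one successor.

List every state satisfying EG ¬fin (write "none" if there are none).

States satisfying ¬fin: {n0, n1, n2, n3, n5, n6}.
States satisfying EG ¬fin: {n0, n1, n2, n3, n5, n6}.

{n0, n1, n2, n3, n5, n6}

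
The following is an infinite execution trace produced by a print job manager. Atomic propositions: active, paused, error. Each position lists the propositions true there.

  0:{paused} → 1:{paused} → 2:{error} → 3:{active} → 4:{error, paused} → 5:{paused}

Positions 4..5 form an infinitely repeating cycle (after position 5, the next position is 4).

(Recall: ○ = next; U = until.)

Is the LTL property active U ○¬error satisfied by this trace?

Walking from position 0: ○¬error first holds at position 0, and active holds at every earlier position along the way, so active U ○¬error holds.

Satisfied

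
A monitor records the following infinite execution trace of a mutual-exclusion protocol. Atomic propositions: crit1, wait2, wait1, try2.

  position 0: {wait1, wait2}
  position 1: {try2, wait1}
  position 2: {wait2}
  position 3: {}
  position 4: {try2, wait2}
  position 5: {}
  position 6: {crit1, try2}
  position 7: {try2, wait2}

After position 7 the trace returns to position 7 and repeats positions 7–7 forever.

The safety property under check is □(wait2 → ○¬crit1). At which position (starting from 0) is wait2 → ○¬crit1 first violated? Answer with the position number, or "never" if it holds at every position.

never

wait2 → ○¬crit1 holds at every position 0..7, and those are all the positions the trace ever visits, so the invariant □(wait2 → ○¬crit1) is never violated.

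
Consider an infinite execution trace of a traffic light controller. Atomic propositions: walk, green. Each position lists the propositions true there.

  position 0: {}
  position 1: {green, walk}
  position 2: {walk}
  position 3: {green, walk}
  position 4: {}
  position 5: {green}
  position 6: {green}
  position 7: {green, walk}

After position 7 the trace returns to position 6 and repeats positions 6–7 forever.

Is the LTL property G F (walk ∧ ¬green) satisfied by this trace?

Does not hold

F (walk ∧ ¬green) must hold at every position from 0 onward. It fails at position 3, so G F (walk ∧ ¬green) is false.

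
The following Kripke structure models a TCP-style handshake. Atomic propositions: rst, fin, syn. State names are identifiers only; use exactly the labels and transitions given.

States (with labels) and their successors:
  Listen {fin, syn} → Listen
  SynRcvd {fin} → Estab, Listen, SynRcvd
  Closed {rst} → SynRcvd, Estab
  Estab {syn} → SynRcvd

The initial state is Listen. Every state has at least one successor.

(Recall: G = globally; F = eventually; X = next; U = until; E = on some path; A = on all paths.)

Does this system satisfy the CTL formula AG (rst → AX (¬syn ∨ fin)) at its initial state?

Yes

States satisfying rst → AX (¬syn ∨ fin): {Listen, SynRcvd, Estab}.
States satisfying AG (rst → AX (¬syn ∨ fin)): {Listen, SynRcvd, Estab}.
Every state reachable from Listen satisfies rst → AX (¬syn ∨ fin).
Listen ∈ Sat(AG (rst → AX (¬syn ∨ fin))).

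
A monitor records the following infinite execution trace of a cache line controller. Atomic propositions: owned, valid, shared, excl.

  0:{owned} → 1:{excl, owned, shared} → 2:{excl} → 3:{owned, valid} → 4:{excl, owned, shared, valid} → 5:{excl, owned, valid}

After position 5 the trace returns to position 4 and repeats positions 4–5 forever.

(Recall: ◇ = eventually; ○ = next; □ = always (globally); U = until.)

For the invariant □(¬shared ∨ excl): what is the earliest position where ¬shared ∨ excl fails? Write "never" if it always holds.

¬shared ∨ excl holds at every position 0..5, and those are all the positions the trace ever visits, so the invariant □(¬shared ∨ excl) is never violated.

never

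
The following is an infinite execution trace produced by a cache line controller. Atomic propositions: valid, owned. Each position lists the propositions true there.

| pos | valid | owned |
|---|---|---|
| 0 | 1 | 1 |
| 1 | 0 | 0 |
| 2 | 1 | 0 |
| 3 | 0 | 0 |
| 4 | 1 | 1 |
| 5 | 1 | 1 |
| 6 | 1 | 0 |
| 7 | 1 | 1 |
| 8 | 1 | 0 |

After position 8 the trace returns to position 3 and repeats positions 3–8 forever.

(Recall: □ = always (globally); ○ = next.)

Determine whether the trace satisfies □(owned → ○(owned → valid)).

Yes

owned → ○(owned → valid) holds at every position 0..8, and those are all positions ever visited, so □(owned → ○(owned → valid)) holds.
Positions where owned holds: 0, 4, 5, 7.
Check ○(owned → valid) at each: 0→ok, 4→ok, 5→ok, 7→ok.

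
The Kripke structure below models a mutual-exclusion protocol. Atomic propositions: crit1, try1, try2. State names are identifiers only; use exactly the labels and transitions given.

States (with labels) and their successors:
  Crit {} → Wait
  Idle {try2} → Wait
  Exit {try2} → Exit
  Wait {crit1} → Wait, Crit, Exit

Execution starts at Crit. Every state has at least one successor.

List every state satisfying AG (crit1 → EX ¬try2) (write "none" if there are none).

States satisfying crit1 → EX ¬try2: {Crit, Idle, Exit, Wait}.
States satisfying AG (crit1 → EX ¬try2): {Crit, Idle, Exit, Wait}.

{Crit, Idle, Exit, Wait}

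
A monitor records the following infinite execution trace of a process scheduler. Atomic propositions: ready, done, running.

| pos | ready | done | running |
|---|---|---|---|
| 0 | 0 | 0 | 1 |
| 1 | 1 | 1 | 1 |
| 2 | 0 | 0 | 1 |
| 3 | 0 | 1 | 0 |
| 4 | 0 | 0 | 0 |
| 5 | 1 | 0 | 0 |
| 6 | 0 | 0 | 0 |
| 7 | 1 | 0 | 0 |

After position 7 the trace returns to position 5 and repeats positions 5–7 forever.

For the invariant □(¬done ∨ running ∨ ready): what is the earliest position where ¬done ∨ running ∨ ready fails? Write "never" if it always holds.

3

Check ¬done ∨ running ∨ ready at each position in order: 0 ✓, 1 ✓, 2 ✓.
At position 3 the labels are {done}, so ¬done ∨ running ∨ ready is false there. This is the first violation.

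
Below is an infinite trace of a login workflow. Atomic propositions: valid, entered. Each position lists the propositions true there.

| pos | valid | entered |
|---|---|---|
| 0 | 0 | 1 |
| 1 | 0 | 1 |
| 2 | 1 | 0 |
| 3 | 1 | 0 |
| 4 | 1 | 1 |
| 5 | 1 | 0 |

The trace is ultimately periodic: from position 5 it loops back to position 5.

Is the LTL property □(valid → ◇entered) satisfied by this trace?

No

valid → ◇entered must hold at every position from 0 onward. It fails at position 5, so □(valid → ◇entered) is false.
Positions where valid holds: 2, 3, 4, 5.
Check ◇entered at each: 2→ok, 3→ok, 4→ok, 5→fails.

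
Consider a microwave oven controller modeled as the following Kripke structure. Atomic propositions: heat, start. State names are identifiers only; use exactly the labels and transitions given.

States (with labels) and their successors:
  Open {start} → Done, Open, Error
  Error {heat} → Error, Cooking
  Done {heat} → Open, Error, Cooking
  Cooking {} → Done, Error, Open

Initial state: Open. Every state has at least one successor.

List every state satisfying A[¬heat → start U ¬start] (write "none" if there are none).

{Error, Done, Cooking}

States satisfying ¬heat → start: {Open, Error, Done}.
States satisfying ¬start: {Error, Done, Cooking}.
States satisfying A[¬heat → start U ¬start]: {Error, Done, Cooking}.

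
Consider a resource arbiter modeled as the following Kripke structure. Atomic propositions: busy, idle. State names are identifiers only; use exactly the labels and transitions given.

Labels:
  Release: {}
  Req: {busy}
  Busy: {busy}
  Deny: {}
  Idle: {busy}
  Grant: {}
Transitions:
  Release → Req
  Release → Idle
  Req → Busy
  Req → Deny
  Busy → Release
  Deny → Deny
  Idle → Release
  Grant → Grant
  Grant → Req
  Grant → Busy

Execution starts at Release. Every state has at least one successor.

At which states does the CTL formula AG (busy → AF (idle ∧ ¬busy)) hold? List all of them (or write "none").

States satisfying busy → AF (idle ∧ ¬busy): {Release, Deny, Grant}.
States satisfying AG (busy → AF (idle ∧ ¬busy)): {Deny}.

{Deny}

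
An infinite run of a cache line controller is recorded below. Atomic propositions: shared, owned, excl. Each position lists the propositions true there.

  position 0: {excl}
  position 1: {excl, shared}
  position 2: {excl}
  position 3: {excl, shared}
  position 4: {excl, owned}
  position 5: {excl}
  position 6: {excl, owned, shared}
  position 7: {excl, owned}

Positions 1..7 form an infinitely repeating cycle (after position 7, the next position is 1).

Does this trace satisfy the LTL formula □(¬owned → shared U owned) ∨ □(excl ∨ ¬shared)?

Holds

¬owned → shared U owned must hold at every position from 0 onward. It fails at position 0, so □(¬owned → shared U owned) is false.
Positions where ¬owned holds: 0, 1, 2, 3, 5.
Check shared U owned at each: 0→fails, 1→fails, 2→fails, 3→ok, 5→fails.
excl ∨ ¬shared holds at every position 0..7, and those are all positions ever visited, so □(excl ∨ ¬shared) holds.
At position 0: □(¬owned → shared U owned) is false; □(excl ∨ ¬shared) is true; so □(¬owned → shared U owned) ∨ □(excl ∨ ¬shared) is true.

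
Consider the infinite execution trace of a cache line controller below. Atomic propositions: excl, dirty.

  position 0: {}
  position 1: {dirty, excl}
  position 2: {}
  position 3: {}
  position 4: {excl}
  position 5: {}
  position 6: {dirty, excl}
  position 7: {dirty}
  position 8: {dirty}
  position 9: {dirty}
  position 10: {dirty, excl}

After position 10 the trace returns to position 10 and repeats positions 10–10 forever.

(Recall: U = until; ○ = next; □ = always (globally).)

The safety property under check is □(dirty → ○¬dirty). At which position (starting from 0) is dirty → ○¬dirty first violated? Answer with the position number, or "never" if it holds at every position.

6

Check dirty → ○¬dirty at each position in order: 0 ✓, 1 ✓, 2 ✓, 3 ✓, 4 ✓, 5 ✓.
At position 6 the labels are {dirty, excl} and the next position 7 has {dirty}, so dirty → ○¬dirty is false there. This is the first violation.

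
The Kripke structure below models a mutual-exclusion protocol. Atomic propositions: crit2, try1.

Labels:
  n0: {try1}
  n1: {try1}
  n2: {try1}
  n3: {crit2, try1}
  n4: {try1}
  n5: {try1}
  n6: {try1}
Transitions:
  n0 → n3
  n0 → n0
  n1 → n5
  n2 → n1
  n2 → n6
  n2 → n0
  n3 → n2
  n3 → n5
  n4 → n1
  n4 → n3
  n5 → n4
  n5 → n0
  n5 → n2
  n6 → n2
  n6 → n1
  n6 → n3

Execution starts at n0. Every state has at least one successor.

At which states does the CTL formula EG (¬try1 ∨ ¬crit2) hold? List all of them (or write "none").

{n0, n1, n2, n4, n5, n6}

States satisfying ¬try1 ∨ ¬crit2: {n0, n1, n2, n4, n5, n6}.
States satisfying EG (¬try1 ∨ ¬crit2): {n0, n1, n2, n4, n5, n6}.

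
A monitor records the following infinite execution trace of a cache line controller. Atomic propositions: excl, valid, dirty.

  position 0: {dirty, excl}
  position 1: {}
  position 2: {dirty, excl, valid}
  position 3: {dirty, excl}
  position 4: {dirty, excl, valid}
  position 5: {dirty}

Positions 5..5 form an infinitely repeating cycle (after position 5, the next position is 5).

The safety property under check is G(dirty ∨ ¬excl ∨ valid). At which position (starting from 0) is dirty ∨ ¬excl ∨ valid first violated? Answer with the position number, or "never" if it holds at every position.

dirty ∨ ¬excl ∨ valid holds at every position 0..5, and those are all the positions the trace ever visits, so the invariant G(dirty ∨ ¬excl ∨ valid) is never violated.

never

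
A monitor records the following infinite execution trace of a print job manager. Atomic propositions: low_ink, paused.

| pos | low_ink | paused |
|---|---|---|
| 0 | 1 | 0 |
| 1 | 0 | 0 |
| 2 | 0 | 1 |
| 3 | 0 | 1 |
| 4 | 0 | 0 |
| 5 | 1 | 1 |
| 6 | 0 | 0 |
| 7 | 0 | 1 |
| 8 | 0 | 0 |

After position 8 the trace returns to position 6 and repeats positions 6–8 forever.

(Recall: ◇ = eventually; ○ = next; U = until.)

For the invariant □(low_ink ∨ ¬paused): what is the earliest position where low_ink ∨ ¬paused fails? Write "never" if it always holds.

2

Check low_ink ∨ ¬paused at each position in order: 0 ✓, 1 ✓.
At position 2 the labels are {paused}, so low_ink ∨ ¬paused is false there. This is the first violation.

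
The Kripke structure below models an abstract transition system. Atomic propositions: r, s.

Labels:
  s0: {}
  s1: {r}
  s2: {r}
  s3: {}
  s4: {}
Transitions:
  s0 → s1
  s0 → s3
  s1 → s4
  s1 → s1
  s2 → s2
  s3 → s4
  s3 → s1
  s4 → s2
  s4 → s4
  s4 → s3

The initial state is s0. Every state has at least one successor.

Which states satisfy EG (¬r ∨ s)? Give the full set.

{s0, s3, s4}

States satisfying ¬r ∨ s: {s0, s3, s4}.
States satisfying EG (¬r ∨ s): {s0, s3, s4}.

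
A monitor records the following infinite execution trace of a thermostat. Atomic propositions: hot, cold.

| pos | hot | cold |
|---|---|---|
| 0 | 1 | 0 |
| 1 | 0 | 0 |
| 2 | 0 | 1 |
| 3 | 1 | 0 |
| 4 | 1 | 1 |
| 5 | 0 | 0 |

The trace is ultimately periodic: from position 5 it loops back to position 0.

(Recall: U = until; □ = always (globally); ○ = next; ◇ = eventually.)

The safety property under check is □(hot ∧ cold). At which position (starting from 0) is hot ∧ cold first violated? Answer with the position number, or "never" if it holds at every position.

0

At position 0 the labels are {hot}, so hot ∧ cold is false there. This is the first violation.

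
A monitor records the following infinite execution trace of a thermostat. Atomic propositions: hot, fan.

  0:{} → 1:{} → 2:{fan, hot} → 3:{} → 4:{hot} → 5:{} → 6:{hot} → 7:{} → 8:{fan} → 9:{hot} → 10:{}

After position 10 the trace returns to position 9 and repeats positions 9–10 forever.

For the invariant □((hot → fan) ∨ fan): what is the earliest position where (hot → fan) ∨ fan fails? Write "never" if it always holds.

4

Check (hot → fan) ∨ fan at each position in order: 0 ✓, 1 ✓, 2 ✓, 3 ✓.
At position 4 the labels are {hot}, so (hot → fan) ∨ fan is false there. This is the first violation.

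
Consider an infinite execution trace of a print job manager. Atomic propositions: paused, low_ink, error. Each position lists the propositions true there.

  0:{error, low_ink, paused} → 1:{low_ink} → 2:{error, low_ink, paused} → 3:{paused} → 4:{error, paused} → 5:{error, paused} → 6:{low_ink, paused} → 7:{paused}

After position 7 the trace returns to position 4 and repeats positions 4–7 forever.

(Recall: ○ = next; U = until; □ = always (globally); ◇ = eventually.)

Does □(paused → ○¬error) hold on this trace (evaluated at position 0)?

paused → ○¬error must hold at every position from 0 onward. It fails at position 3, so □(paused → ○¬error) is false.
Positions where paused holds: 0, 2, 3, 4, 5, 6, 7.
Check ○¬error at each: 0→ok, 2→ok, 3→fails, 4→fails, 5→ok, 6→ok, 7→fails.

No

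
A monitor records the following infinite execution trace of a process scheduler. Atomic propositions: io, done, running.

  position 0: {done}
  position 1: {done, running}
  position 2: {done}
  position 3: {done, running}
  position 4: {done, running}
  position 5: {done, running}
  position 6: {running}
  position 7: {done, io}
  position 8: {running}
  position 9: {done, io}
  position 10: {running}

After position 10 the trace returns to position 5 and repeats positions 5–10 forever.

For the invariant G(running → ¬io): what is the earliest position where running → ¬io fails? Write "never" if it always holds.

running → ¬io holds at every position 0..10, and those are all the positions the trace ever visits, so the invariant G(running → ¬io) is never violated.

never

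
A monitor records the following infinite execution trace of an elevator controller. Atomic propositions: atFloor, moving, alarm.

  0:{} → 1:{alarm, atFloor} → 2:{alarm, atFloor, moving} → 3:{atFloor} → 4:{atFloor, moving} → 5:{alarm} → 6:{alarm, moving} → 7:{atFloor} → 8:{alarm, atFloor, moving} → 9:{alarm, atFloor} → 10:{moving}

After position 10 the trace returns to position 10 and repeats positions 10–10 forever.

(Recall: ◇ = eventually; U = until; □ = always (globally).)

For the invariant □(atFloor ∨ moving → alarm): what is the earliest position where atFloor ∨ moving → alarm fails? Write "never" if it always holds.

3

Check atFloor ∨ moving → alarm at each position in order: 0 ✓, 1 ✓, 2 ✓.
At position 3 the labels are {atFloor}, so atFloor ∨ moving → alarm is false there. This is the first violation.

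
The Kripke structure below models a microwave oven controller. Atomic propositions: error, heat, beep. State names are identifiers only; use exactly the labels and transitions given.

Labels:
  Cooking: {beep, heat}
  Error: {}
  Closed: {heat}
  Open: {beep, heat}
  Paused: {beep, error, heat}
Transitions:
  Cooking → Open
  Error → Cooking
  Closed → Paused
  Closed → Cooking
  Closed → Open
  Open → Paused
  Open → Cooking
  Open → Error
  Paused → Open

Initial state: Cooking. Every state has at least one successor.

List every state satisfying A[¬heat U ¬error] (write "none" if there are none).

{Cooking, Error, Closed, Open}

States satisfying ¬heat: {Error}.
States satisfying ¬error: {Cooking, Error, Closed, Open}.
States satisfying A[¬heat U ¬error]: {Cooking, Error, Closed, Open}.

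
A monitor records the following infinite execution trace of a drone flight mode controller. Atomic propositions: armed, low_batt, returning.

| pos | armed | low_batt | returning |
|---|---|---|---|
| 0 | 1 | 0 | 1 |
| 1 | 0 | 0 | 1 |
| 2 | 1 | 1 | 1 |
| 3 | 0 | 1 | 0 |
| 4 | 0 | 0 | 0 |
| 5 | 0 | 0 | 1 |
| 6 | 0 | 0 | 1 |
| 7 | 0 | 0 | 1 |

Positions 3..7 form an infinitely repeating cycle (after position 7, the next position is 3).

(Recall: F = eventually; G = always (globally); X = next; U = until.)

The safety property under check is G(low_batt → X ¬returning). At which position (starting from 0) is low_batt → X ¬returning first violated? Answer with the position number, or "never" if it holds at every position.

never

low_batt → X ¬returning holds at every position 0..7, and those are all the positions the trace ever visits, so the invariant G(low_batt → X ¬returning) is never violated.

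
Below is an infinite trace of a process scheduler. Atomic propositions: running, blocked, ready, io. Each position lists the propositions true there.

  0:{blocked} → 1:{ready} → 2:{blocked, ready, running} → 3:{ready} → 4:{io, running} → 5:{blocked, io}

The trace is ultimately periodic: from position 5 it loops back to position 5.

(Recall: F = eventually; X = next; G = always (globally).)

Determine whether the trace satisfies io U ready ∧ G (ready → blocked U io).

Walking from position 0: at position 0, ready has not yet held and io fails, so io U ready is false.
ready → blocked U io must hold at every position from 0 onward. It fails at position 1, so G (ready → blocked U io) is false.
Positions where ready holds: 1, 2, 3.
Check blocked U io at each: 1→fails, 2→fails, 3→fails.
At position 0: io U ready is false; G (ready → blocked U io) is false; so io U ready ∧ G (ready → blocked U io) is false.

Does not hold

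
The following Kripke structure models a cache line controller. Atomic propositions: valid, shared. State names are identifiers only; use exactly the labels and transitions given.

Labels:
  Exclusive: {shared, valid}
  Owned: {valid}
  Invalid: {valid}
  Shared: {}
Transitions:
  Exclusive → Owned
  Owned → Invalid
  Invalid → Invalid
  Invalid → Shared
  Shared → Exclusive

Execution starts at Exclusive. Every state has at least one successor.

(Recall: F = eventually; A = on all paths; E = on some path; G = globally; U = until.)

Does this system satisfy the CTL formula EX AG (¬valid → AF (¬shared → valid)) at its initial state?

States satisfying AG (¬valid → AF (¬shared → valid)): {Exclusive, Owned, Invalid, Shared}.
States satisfying EX AG (¬valid → AF (¬shared → valid)): {Exclusive, Owned, Invalid, Shared}.
Exclusive ∈ Sat(EX AG (¬valid → AF (¬shared → valid))).

Yes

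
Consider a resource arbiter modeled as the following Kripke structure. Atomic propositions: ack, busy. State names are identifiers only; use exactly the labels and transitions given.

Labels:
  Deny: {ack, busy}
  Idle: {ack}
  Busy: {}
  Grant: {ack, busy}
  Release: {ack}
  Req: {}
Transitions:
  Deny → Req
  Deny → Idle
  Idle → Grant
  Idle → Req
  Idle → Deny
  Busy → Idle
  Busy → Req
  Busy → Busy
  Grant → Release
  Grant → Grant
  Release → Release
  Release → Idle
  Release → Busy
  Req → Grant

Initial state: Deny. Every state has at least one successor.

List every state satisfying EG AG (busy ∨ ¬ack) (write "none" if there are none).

none

States satisfying AG (busy ∨ ¬ack): ∅.
States satisfying EG AG (busy ∨ ¬ack): ∅.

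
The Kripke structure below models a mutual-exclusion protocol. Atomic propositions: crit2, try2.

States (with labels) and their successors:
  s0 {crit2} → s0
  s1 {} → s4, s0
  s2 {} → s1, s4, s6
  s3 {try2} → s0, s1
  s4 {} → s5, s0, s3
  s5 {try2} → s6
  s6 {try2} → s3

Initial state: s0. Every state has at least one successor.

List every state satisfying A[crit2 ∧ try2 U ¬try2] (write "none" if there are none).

States satisfying crit2 ∧ try2: ∅.
States satisfying ¬try2: {s0, s1, s2, s4}.
States satisfying A[crit2 ∧ try2 U ¬try2]: {s0, s1, s2, s4}.

{s0, s1, s2, s4}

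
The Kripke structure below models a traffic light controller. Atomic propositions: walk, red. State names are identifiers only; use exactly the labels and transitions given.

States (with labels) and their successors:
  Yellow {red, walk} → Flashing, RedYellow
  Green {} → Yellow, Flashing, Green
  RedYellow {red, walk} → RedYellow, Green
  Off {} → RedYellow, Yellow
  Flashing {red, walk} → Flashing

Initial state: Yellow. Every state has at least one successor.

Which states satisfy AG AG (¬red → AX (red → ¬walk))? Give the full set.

States satisfying AG (¬red → AX (red → ¬walk)): {Flashing}.
States satisfying AG AG (¬red → AX (red → ¬walk)): {Flashing}.

{Flashing}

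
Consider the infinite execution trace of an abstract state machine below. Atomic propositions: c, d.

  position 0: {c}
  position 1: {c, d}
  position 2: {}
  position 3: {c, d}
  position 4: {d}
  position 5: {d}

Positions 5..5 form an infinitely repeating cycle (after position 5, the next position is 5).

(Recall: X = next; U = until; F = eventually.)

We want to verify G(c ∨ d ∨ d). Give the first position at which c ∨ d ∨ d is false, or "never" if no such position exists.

2

Check c ∨ d ∨ d at each position in order: 0 ✓, 1 ✓.
At position 2 the labels are {}, so c ∨ d ∨ d is false there. This is the first violation.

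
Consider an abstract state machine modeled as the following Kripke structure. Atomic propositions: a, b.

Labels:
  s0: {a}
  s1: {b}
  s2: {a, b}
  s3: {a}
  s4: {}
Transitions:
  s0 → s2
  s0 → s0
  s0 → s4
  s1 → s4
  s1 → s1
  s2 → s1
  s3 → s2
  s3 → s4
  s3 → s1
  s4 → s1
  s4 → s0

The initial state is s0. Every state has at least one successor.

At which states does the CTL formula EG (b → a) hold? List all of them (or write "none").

{s0, s3, s4}

States satisfying b → a: {s0, s2, s3, s4}.
States satisfying EG (b → a): {s0, s3, s4}.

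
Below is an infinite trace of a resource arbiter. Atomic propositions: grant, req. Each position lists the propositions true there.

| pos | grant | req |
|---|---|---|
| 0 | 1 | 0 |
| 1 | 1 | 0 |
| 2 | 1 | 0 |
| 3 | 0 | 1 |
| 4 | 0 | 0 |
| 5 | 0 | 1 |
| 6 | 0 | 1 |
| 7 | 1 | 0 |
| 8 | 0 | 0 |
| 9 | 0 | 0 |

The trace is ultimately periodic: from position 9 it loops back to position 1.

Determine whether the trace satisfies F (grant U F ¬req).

grant U F ¬req holds at position 0, which is reachable from 0, so F (grant U F ¬req) holds.

Satisfied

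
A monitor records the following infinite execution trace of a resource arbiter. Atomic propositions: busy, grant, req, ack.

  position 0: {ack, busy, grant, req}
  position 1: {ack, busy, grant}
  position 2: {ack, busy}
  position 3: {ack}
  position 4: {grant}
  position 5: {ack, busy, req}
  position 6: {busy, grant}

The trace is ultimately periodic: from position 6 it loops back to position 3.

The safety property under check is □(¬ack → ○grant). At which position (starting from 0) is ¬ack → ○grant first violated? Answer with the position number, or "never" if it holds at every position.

4

Check ¬ack → ○grant at each position in order: 0 ✓, 1 ✓, 2 ✓, 3 ✓.
At position 4 the labels are {grant} and the next position 5 has {ack, busy, req}, so ¬ack → ○grant is false there. This is the first violation.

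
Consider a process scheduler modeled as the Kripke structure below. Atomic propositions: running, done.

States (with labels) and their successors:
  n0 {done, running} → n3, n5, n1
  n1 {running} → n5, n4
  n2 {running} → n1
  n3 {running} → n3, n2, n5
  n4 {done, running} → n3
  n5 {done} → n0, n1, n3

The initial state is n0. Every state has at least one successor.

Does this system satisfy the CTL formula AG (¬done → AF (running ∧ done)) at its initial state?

States satisfying ¬done → AF (running ∧ done): {n0, n4, n5}.
States satisfying AG (¬done → AF (running ∧ done)): ∅.
n1 is reachable from n0 and violates ¬done → AF (running ∧ done), so AG fails at n0.
n0 ∉ Sat(AG (¬done → AF (running ∧ done))).

No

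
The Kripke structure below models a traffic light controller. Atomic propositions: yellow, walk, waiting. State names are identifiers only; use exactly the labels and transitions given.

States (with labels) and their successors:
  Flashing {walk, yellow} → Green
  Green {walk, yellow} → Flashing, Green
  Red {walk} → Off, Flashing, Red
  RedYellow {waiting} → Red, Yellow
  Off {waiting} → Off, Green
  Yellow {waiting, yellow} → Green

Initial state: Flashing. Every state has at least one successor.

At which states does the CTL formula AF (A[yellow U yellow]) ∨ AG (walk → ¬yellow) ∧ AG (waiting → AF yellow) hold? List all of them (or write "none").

{Flashing, Green, Yellow}

States satisfying A[yellow U yellow]: {Flashing, Green, Yellow}.
States satisfying AF (A[yellow U yellow]): {Flashing, Green, Yellow}.
States satisfying walk → ¬yellow: {Red, RedYellow, Off, Yellow}.
States satisfying AG (walk → ¬yellow): ∅.
States satisfying waiting → AF yellow: {Flashing, Green, Red, Yellow}.
States satisfying AG (waiting → AF yellow): {Flashing, Green, Yellow}.
States satisfying AG (walk → ¬yellow) ∧ AG (waiting → AF yellow): ∅.
States satisfying AF (A[yellow U yellow]) ∨ AG (walk → ¬yellow) ∧ AG (waiting → AF yellow): {Flashing, Green, Yellow}.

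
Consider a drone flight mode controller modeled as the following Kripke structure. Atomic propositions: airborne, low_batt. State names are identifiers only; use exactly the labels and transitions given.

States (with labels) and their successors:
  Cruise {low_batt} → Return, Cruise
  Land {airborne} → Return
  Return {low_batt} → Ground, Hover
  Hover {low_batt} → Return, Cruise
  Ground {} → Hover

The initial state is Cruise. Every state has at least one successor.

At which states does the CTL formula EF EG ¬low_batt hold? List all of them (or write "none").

States satisfying EG ¬low_batt: ∅.
States satisfying EF EG ¬low_batt: ∅.

none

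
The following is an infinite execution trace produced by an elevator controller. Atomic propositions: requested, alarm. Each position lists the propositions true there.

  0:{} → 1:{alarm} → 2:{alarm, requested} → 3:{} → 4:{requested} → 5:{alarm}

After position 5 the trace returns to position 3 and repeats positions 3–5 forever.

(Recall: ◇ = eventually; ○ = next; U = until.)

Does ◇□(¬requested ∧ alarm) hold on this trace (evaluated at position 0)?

□(¬requested ∧ alarm) is false at every position 0..5, so it never becomes true and ◇□(¬requested ∧ alarm) fails.

Violated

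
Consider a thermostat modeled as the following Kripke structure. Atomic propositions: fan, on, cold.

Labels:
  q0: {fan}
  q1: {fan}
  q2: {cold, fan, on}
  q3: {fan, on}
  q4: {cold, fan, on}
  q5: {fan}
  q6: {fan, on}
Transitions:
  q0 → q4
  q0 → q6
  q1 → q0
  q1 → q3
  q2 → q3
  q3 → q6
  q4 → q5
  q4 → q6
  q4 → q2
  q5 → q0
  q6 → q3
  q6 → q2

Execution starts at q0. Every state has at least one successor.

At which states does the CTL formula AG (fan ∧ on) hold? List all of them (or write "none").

{q2, q3, q6}

States satisfying fan ∧ on: {q2, q3, q4, q6}.
States satisfying AG (fan ∧ on): {q2, q3, q6}.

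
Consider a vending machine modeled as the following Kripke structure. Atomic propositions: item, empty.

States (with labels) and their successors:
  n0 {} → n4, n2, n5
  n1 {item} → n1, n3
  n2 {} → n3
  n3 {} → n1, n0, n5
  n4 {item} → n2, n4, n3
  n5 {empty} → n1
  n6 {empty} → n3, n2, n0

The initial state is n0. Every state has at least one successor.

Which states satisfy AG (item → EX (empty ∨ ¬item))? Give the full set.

States satisfying item → EX (empty ∨ ¬item): {n0, n1, n2, n3, n4, n5, n6}.
States satisfying AG (item → EX (empty ∨ ¬item)): {n0, n1, n2, n3, n4, n5, n6}.

{n0, n1, n2, n3, n4, n5, n6}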